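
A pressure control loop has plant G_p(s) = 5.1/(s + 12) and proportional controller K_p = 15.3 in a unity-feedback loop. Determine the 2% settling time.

T_s ≈ 0.0444 s

Closed-loop transfer function: T(s) = K_p·G_p(s)/(1 + K_p·G_p(s)) = 78.03/(s + 12 + 78.03) = 78.03/(s + 90.03).
Time constant τ = 1/90.03 = 0.01111 s, so the 2% settling time is about 4τ = 0.0444 s.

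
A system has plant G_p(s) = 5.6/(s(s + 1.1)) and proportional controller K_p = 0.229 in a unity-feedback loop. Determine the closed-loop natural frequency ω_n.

The closed-loop denominator is s(s+1.1) + 0.229·5.6 = s² + 1.1s + 1.282.
Matching s² + 2ζω_n s + ω_n²: ω_n = √1.282 = 1.132 rad/s and 2ζω_n = 1.1, so ζ = 1.1/(2·1.132) = 0.486.

ω_n = 1.13 rad/s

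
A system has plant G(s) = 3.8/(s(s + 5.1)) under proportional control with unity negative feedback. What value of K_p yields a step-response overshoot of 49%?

From %OS = 100·exp(−πζ/√(1−ζ²)) = 49%, ζ = −ln(0.49)/√(π²+ln²(0.49)) = 0.2214.
Characteristic equation s² + 5.1s + 3.8K_p = 0 gives ζ = 5.1/(2√(3.8K_p)).
Setting ζ = 0.2214: √(3.8K_p) = 5.1/(2·0.2214) = 11.52, so K_p = 132.6/3.8 = 34.9.

K_p = 34.9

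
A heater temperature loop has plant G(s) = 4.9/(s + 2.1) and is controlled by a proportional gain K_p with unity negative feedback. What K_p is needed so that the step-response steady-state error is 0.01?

Steady-state error for a unit step on this type-0 loop is 1/(1 + K_p·G(0)).
G(0) = 2.333. Require 1/(1 + K_p·2.333) = 0.01, so 1 + 2.333·K_p = 100.
K_p = (100 − 1)/2.333 = 42.4.

K_p = 42.4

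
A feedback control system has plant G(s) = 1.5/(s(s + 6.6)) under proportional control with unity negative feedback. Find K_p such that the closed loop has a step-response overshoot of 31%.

From %OS = 100·exp(−πζ/√(1−ζ²)) = 31%, ζ = −ln(0.31)/√(π²+ln²(0.31)) = 0.3493.
Characteristic equation s² + 6.6s + 1.5K_p = 0 gives ζ = 6.6/(2√(1.5K_p)).
Setting ζ = 0.3493: √(1.5K_p) = 6.6/(2·0.3493) = 9.447, so K_p = 89.25/1.5 = 59.5.

K_p = 59.5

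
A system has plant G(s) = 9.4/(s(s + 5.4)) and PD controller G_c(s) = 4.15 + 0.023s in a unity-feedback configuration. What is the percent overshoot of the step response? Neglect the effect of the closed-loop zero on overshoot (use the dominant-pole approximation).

20.6%

Forward path: (4.15 + 0.023s)·9.4/(s(s+5.4)). The closed-loop characteristic equation is s² + (5.4 + 9.4·0.023)s + 9.4·4.15 = 0.
That is s² + 5.616s + 39.01 = 0, so ω_n = 6.246 rad/s and ζ = 5.616/(2·6.246) = 0.4496.
%OS = 100·exp(−πζ/√(1−ζ²)) = 20.6%.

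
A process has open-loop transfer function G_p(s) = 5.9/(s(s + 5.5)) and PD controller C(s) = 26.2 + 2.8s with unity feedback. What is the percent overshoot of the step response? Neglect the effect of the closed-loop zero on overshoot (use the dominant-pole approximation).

Forward path: (26.2 + 2.8s)·5.9/(s(s+5.5)). The closed-loop characteristic equation is s² + (5.5 + 5.9·2.8)s + 5.9·26.2 = 0.
That is s² + 22.02s + 154.6 = 0, so ω_n = 12.43 rad/s and ζ = 22.02/(2·12.43) = 0.8855.
%OS = 100·exp(−πζ/√(1−ζ²)) = 0.251%.

0.251%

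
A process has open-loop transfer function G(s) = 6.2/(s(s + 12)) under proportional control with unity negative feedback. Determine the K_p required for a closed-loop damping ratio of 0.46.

Closed-loop characteristic equation: s² + 12s + K_p·6.2 = 0.
So ω_n = √(6.2K_p) and 2ζω_n = 12, giving ζ = 12/(2√(6.2K_p)).
Setting ζ = 0.46: √(6.2K_p) = 12/(2·0.46) = 13.04, so K_p = 170.1/6.2 = 27.4.

K_p = 27.4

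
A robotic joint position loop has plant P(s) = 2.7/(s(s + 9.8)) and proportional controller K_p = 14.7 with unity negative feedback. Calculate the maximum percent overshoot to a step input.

From 1 + K_pP(s) = 0: s² + 9.8s + 39.69 = 0 ⇒ ω_n = 6.3, ζ = 0.7778.
%OS = 100·exp(−πζ/√(1−ζ²)) = 100·exp(−π·0.7778/√0.3951) = 2.05%.

2.05%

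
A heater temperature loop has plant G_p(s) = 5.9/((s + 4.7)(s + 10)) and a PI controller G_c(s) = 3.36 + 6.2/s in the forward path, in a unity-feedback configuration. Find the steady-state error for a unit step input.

0

The open loop G_c(s)G_p(s) has a pole at the origin (type 1), so the static position error constant is infinite and e_ss = 1/(1+∞) = 0.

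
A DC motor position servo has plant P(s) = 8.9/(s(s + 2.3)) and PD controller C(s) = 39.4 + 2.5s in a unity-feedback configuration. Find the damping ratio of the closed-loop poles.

Forward path: (39.4 + 2.5s)·8.9/(s(s+2.3)). The closed-loop characteristic equation is s² + (2.3 + 8.9·2.5)s + 8.9·39.4 = 0.
That is s² + 24.55s + 350.7 = 0, so ω_n = 18.73 rad/s and ζ = 24.55/(2·18.73) = 0.6555.

ζ = 0.656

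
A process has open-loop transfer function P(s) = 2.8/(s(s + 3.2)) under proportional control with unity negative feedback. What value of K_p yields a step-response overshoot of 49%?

From %OS = 100·exp(−πζ/√(1−ζ²)) = 49%, ζ = −ln(0.49)/√(π²+ln²(0.49)) = 0.2214.
Characteristic equation s² + 3.2s + 2.8K_p = 0 gives ζ = 3.2/(2√(2.8K_p)).
Setting ζ = 0.2214: √(2.8K_p) = 3.2/(2·0.2214) = 7.226, so K_p = 52.21/2.8 = 18.6.

K_p = 18.6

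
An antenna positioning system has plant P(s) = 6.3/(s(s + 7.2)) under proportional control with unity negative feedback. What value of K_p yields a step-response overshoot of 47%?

K_p = 37.7

From %OS = 100·exp(−πζ/√(1−ζ²)) = 47%, ζ = −ln(0.47)/√(π²+ln²(0.47)) = 0.2337.
Characteristic equation s² + 7.2s + 6.3K_p = 0 gives ζ = 7.2/(2√(6.3K_p)).
Setting ζ = 0.2337: √(6.3K_p) = 7.2/(2·0.2337) = 15.41, so K_p = 237.3/6.3 = 37.7.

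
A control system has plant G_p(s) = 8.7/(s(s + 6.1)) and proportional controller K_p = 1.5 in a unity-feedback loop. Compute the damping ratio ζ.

1 + K_p·G_p(s) = 0 gives s² + 6.1s + 13.05 = 0.
Matching s² + 2ζω_n s + ω_n²: ω_n = √13.05 = 3.612 rad/s and 2ζω_n = 6.1, so ζ = 6.1/(2·3.612) = 0.844.

ζ = 0.844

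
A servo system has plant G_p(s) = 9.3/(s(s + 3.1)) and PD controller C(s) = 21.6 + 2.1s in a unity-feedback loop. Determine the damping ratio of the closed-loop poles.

Forward path: (21.6 + 2.1s)·9.3/(s(s+3.1)). The closed-loop characteristic equation is s² + (3.1 + 9.3·2.1)s + 9.3·21.6 = 0.
That is s² + 22.63s + 200.9 = 0, so ω_n = 14.17 rad/s and ζ = 22.63/(2·14.17) = 0.7983.

ζ = 0.798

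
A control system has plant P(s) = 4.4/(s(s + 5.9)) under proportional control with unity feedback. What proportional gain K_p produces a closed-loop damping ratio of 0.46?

K_p = 9.35

Closed-loop characteristic equation: s² + 5.9s + K_p·4.4 = 0.
So ω_n = √(4.4K_p) and 2ζω_n = 5.9, giving ζ = 5.9/(2√(4.4K_p)).
Setting ζ = 0.46: √(4.4K_p) = 5.9/(2·0.46) = 6.413, so K_p = 41.13/4.4 = 9.35.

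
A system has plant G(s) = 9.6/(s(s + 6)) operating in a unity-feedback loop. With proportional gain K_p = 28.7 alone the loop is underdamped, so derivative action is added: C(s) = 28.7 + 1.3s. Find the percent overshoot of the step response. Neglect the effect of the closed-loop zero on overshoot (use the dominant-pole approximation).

Forward path: (28.7 + 1.3s)·9.6/(s(s+6)). The closed-loop characteristic equation is s² + (6 + 9.6·1.3)s + 9.6·28.7 = 0.
That is s² + 18.48s + 275.5 = 0, so ω_n = 16.6 rad/s and ζ = 18.48/(2·16.6) = 0.5567.
%OS = 100·exp(−πζ/√(1−ζ²)) = 12.2%.

12.2%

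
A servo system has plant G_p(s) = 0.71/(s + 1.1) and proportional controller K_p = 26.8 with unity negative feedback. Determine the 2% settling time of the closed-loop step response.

Closed-loop transfer function: T(s) = K_p·G_p(s)/(1 + K_p·G_p(s)) = 19.03/(s + 1.1 + 19.03) = 19.03/(s + 20.13).
Time constant τ = 1/20.13 = 0.04968 s, so the 2% settling time is about 4τ = 0.199 s.

T_s ≈ 0.199 s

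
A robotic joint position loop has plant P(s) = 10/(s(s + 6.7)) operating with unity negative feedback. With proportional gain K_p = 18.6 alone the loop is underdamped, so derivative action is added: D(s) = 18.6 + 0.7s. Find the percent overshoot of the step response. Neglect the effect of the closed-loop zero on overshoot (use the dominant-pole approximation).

Forward path: (18.6 + 0.7s)·10/(s(s+6.7)). The closed-loop characteristic equation is s² + (6.7 + 10·0.7)s + 10·18.6 = 0.
That is s² + 13.7s + 186 = 0, so ω_n = 13.64 rad/s and ζ = 13.7/(2·13.64) = 0.5023.
%OS = 100·exp(−πζ/√(1−ζ²)) = 16.1%.

16.1%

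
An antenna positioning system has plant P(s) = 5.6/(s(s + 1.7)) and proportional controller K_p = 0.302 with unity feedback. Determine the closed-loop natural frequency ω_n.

1 + K_p·P(s) = 0 gives s² + 1.7s + 1.691 = 0.
So ω_n² = 1.691 ⇒ ω_n = 1.3 rad/s, and ζ = 1.7/(2ω_n) = 0.654.

ω_n = 1.3 rad/s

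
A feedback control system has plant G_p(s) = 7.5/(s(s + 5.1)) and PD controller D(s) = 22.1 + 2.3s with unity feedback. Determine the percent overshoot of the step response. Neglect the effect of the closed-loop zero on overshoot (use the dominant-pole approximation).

0.412%

Forward path: (22.1 + 2.3s)·7.5/(s(s+5.1)). The closed-loop characteristic equation is s² + (5.1 + 7.5·2.3)s + 7.5·22.1 = 0.
That is s² + 22.35s + 165.8 = 0, so ω_n = 12.87 rad/s and ζ = 22.35/(2·12.87) = 0.868.
%OS = 100·exp(−πζ/√(1−ζ²)) = 0.412%.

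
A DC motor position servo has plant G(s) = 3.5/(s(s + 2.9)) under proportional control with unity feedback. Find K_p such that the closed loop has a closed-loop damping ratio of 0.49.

K_p = 2.5

Closed-loop characteristic equation: s² + 2.9s + K_p·3.5 = 0.
So ω_n = √(3.5K_p) and 2ζω_n = 2.9, giving ζ = 2.9/(2√(3.5K_p)).
Setting ζ = 0.49: √(3.5K_p) = 2.9/(2·0.49) = 2.959, so K_p = 8.757/3.5 = 2.5.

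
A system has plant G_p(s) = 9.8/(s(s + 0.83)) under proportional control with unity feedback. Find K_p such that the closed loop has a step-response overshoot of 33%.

From %OS = 100·exp(−πζ/√(1−ζ²)) = 33%, ζ = −ln(0.33)/√(π²+ln²(0.33)) = 0.3328.
Characteristic equation s² + 0.83s + 9.8K_p = 0 gives ζ = 0.83/(2√(9.8K_p)).
Setting ζ = 0.3328: √(9.8K_p) = 0.83/(2·0.3328) = 1.247, so K_p = 1.555/9.8 = 0.159.

K_p = 0.159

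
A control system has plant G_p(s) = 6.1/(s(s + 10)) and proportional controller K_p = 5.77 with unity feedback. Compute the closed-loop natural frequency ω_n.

ω_n = 5.93 rad/s

1 + K_p·G_p(s) = 0 gives s² + 10s + 35.2 = 0.
So ω_n² = 35.2 ⇒ ω_n = 5.933 rad/s, and ζ = 10/(2ω_n) = 0.843.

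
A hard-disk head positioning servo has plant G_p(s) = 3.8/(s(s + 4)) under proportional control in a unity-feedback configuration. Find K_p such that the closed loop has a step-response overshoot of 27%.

K_p = 7.11

From %OS = 100·exp(−πζ/√(1−ζ²)) = 27%, ζ = −ln(0.27)/√(π²+ln²(0.27)) = 0.3847.
Characteristic equation s² + 4s + 3.8K_p = 0 gives ζ = 4/(2√(3.8K_p)).
Setting ζ = 0.3847: √(3.8K_p) = 4/(2·0.3847) = 5.199, so K_p = 27.03/3.8 = 7.11.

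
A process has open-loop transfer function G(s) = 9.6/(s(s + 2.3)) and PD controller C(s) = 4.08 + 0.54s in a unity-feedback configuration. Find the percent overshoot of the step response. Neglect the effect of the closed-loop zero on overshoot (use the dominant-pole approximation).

Forward path: (4.08 + 0.54s)·9.6/(s(s+2.3)). The closed-loop characteristic equation is s² + (2.3 + 9.6·0.54)s + 9.6·4.08 = 0.
That is s² + 7.484s + 39.17 = 0, so ω_n = 6.258 rad/s and ζ = 7.484/(2·6.258) = 0.5979.
%OS = 100·exp(−πζ/√(1−ζ²)) = 9.6%.

9.6%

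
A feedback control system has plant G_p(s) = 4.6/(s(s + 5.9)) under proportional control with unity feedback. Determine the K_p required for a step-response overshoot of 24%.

From %OS = 100·exp(−πζ/√(1−ζ²)) = 24%, ζ = −ln(0.24)/√(π²+ln²(0.24)) = 0.4136.
Characteristic equation s² + 5.9s + 4.6K_p = 0 gives ζ = 5.9/(2√(4.6K_p)).
Setting ζ = 0.4136: √(4.6K_p) = 5.9/(2·0.4136) = 7.133, so K_p = 50.87/4.6 = 11.1.

K_p = 11.1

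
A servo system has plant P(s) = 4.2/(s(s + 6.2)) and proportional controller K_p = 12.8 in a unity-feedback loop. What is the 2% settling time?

T_s ≈ 1.29 s

Closed-loop characteristic equation: s² + 6.2s + 53.76 = 0, so ω_n = 7.332 rad/s and ζ = 6.2/(2·7.332) = 0.4228.
2% settling time T_s ≈ 4/(ζω_n) = 4/3.1 = 1.29 s.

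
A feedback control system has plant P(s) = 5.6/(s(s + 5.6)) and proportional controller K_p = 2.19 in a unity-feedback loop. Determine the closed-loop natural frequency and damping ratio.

1 + K_p·P(s) = 0 gives s² + 5.6s + 12.26 = 0.
Matching s² + 2ζω_n s + ω_n²: ω_n = √12.26 = 3.502 rad/s and 2ζω_n = 5.6, so ζ = 5.6/(2·3.502) = 0.8.

ω_n = 3.5 rad/s, ζ = 0.8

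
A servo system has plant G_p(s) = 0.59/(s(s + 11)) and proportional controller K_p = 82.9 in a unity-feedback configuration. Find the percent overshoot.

From 1 + K_pG_p(s) = 0: s² + 11s + 48.91 = 0 ⇒ ω_n = 6.994, ζ = 0.7864.
%OS = 100·exp(−πζ/√(1−ζ²)) = 100·exp(−π·0.7864/√0.3815) = 1.83%.

1.83%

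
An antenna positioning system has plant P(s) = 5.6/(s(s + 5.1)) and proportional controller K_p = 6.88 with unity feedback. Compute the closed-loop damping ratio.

With unity feedback the closed-loop characteristic equation is s² + 5.1s + 6.88·5.6 = s² + 5.1s + 38.53 = 0.
Matching s² + 2ζω_n s + ω_n²: ω_n = √38.53 = 6.207 rad/s and 2ζω_n = 5.1, so ζ = 5.1/(2·6.207) = 0.411.

ζ = 0.411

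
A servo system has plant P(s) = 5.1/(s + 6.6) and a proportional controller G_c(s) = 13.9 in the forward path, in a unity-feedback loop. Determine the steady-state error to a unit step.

The loop is type 0. Static position error constant K_pos = G_c(0)·P(0) = 13.9·0.7727 = 10.74.
Steady-state error to a unit step: e_ss = 1/(1+K_pos) = 1/11.74 = 0.0852.

0.0852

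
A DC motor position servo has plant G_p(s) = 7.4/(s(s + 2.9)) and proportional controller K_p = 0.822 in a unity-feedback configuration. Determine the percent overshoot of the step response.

Closed-loop characteristic equation: s² + 2.9s + 6.083 = 0, so ω_n = 2.466 rad/s and ζ = 2.9/(2·2.466) = 0.5879.
%OS = 100·exp(−πζ/√(1−ζ²)) = 100·exp(−π·0.5879/√0.6544) = 10.2%.

10.2%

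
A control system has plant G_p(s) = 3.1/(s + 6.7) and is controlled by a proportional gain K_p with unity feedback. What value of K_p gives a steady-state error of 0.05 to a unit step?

The loop is type 0, so e_ss(step) = 1/(1 + K_pos) with K_pos = K_p·G_p(0).
G_p(0) = 0.4627. Require 1/(1 + K_p·0.4627) = 0.05, so 1 + 0.4627·K_p = 20.
K_p = (20 − 1)/0.4627 = 41.1.

K_p = 41.1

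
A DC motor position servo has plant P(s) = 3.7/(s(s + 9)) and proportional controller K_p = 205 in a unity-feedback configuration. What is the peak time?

Closed-loop characteristic equation: s² + 9s + 758.5 = 0, so ω_n = 27.54 rad/s and ζ = 9/(2·27.54) = 0.1634.
Damped frequency ω_d = ω_n√(1−ζ²) = 27.17 rad/s, so peak time T_p = π/ω_d = 0.116 s.

T_p = 0.116 s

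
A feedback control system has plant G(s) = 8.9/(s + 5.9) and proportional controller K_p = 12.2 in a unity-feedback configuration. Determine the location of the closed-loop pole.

Closed-loop transfer function: T(s) = K_p·G(s)/(1 + K_p·G(s)) = 108.6/(s + 5.9 + 108.6) = 108.6/(s + 114.5).
The closed-loop pole is at s = −114.5.

s = -114.5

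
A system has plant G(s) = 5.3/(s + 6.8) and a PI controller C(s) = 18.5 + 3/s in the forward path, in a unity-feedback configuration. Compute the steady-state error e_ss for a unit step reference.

0

The open loop C(s)G(s) has a pole at the origin (type 1), so the static position error constant is infinite and e_ss = 1/(1+∞) = 0.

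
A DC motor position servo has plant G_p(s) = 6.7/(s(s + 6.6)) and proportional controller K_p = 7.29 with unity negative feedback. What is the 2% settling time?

T_s ≈ 1.21 s

From 1 + K_pG_p(s) = 0: s² + 6.6s + 48.84 = 0 ⇒ ω_n = 6.989, ζ = 0.4722.
2% settling time T_s ≈ 4/(ζω_n) = 4/3.3 = 1.21 s.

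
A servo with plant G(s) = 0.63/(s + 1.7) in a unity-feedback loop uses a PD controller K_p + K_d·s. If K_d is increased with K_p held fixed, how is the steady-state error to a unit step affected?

K_d affects only the transient (the s-coefficient); the DC loop gain, and hence e_ss, depends only on K_p.

unchanged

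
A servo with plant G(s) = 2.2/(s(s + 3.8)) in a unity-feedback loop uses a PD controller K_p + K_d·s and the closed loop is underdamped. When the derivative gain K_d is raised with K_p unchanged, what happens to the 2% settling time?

Characteristic equation s² + (3.8 + 2.2K_d)s + 2.2K_p = 0: raising K_d increases ζω_n = (3.8+2.2K_d)/2 while the loop stays underdamped, so T_s ≈ 4/(ζω_n) decreases.

decrease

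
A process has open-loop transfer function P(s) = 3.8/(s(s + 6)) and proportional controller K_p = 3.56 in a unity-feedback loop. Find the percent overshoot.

1.19%

From 1 + K_pP(s) = 0: s² + 6s + 13.53 = 0 ⇒ ω_n = 3.678, ζ = 0.8157.
%OS = 100·exp(−πζ/√(1−ζ²)) = 100·exp(−π·0.8157/√0.3347) = 1.19%.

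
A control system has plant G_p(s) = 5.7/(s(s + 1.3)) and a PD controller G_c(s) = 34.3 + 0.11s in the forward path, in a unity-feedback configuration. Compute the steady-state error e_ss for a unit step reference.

0

The open loop G_c(s)G_p(s) has a pole at the origin (type 1), so the static position error constant is infinite and e_ss = 1/(1+∞) = 0.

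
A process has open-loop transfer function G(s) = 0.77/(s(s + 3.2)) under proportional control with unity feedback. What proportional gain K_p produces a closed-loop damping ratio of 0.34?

Closed-loop characteristic equation: s² + 3.2s + K_p·0.77 = 0.
So ω_n = √(0.77K_p) and 2ζω_n = 3.2, giving ζ = 3.2/(2√(0.77K_p)).
Setting ζ = 0.34: √(0.77K_p) = 3.2/(2·0.34) = 4.706, so K_p = 22.15/0.77 = 28.8.

K_p = 28.8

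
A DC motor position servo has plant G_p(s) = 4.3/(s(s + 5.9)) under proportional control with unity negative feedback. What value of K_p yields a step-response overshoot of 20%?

From %OS = 100·exp(−πζ/√(1−ζ²)) = 20%, ζ = −ln(0.2)/√(π²+ln²(0.2)) = 0.4559.
Characteristic equation s² + 5.9s + 4.3K_p = 0 gives ζ = 5.9/(2√(4.3K_p)).
Setting ζ = 0.4559: √(4.3K_p) = 5.9/(2·0.4559) = 6.47, so K_p = 41.86/4.3 = 9.74.

K_p = 9.74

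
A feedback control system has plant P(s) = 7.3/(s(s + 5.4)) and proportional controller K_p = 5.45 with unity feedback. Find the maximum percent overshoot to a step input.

22.6%

Closed-loop characteristic equation: s² + 5.4s + 39.79 = 0, so ω_n = 6.308 rad/s and ζ = 5.4/(2·6.308) = 0.4281.
%OS = 100·exp(−πζ/√(1−ζ²)) = 100·exp(−π·0.4281/√0.8168) = 22.6%.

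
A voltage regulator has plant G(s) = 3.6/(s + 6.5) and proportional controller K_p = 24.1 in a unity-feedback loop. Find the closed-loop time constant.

τ = 0.0107 s

Closed-loop transfer function: T(s) = K_p·G(s)/(1 + K_p·G(s)) = 86.76/(s + 6.5 + 86.76) = 86.76/(s + 93.26).
Time constant τ = 1/93.26 = 0.0107 s.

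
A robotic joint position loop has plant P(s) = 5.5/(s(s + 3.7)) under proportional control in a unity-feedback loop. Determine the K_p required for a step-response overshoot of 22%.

From %OS = 100·exp(−πζ/√(1−ζ²)) = 22%, ζ = −ln(0.22)/√(π²+ln²(0.22)) = 0.4342.
Characteristic equation s² + 3.7s + 5.5K_p = 0 gives ζ = 3.7/(2√(5.5K_p)).
Setting ζ = 0.4342: √(5.5K_p) = 3.7/(2·0.4342) = 4.261, so K_p = 18.16/5.5 = 3.3.

K_p = 3.3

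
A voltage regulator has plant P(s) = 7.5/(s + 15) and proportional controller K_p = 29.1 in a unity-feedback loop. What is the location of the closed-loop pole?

s = -233.2

Closed-loop transfer function: T(s) = K_p·P(s)/(1 + K_p·P(s)) = 218.2/(s + 15 + 218.2) = 218.2/(s + 233.2).
The closed-loop pole is at s = −233.2.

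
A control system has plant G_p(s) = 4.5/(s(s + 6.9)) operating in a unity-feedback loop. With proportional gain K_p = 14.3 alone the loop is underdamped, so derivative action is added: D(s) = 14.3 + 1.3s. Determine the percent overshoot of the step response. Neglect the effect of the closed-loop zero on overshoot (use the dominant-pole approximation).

1.64%

Forward path: (14.3 + 1.3s)·4.5/(s(s+6.9)). The closed-loop characteristic equation is s² + (6.9 + 4.5·1.3)s + 4.5·14.3 = 0.
That is s² + 12.75s + 64.35 = 0, so ω_n = 8.022 rad/s and ζ = 12.75/(2·8.022) = 0.7947.
%OS = 100·exp(−πζ/√(1−ζ²)) = 1.64%.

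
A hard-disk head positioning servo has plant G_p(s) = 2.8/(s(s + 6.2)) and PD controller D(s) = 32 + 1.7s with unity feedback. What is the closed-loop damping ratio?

Forward path: (32 + 1.7s)·2.8/(s(s+6.2)). The closed-loop characteristic equation is s² + (6.2 + 2.8·1.7)s + 2.8·32 = 0.
That is s² + 10.96s + 89.6 = 0, so ω_n = 9.466 rad/s and ζ = 10.96/(2·9.466) = 0.5789.

ζ = 0.579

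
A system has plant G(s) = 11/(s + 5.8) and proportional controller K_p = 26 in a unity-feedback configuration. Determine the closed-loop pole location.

Closed-loop transfer function: T(s) = K_p·G(s)/(1 + K_p·G(s)) = 286/(s + 5.8 + 286) = 286/(s + 291.8).
The closed-loop pole is at s = −291.8.

s = -291.8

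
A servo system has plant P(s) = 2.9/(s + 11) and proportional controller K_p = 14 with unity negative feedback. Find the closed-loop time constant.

τ = 0.0194 s

Closed-loop transfer function: T(s) = K_p·P(s)/(1 + K_p·P(s)) = 40.6/(s + 11 + 40.6) = 40.6/(s + 51.6).
Time constant τ = 1/51.6 = 0.0194 s.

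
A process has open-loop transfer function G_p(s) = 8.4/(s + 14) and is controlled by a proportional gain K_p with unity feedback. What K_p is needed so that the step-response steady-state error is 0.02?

For a type-0 loop with proportional control, e_ss = 1/(1 + K_p·G_p(0)).
G_p(0) = 0.6. Require 1/(1 + K_p·0.6) = 0.02, so 1 + 0.6·K_p = 50.
K_p = (50 − 1)/0.6 = 81.7.

K_p = 81.7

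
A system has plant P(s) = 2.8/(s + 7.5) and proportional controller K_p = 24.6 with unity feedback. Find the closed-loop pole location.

Closed-loop transfer function: T(s) = K_p·P(s)/(1 + K_p·P(s)) = 68.88/(s + 7.5 + 68.88) = 68.88/(s + 76.38).
The closed-loop pole is at s = −76.38.

s = -76.38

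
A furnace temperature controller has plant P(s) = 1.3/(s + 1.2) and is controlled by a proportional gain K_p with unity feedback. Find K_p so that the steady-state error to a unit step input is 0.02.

K_p = 45.2

The loop is type 0, so e_ss(step) = 1/(1 + K_pos) with K_pos = K_p·P(0).
P(0) = 1.083. Require 1/(1 + K_p·1.083) = 0.02, so 1 + 1.083·K_p = 50.
K_p = (50 − 1)/1.083 = 45.2.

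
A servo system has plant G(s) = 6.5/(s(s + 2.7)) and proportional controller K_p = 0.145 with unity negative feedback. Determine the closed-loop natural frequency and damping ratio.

The closed-loop denominator is s(s+2.7) + 0.145·6.5 = s² + 2.7s + 0.9425.
Matching s² + 2ζω_n s + ω_n²: ω_n = √0.9425 = 0.9708 rad/s and 2ζω_n = 2.7, so ζ = 2.7/(2·0.9708) = 1.39.

ω_n = 0.971 rad/s, ζ = 1.39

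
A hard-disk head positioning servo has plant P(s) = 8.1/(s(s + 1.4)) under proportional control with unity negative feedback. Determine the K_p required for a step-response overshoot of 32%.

K_p = 0.52

From %OS = 100·exp(−πζ/√(1−ζ²)) = 32%, ζ = −ln(0.32)/√(π²+ln²(0.32)) = 0.341.
Characteristic equation s² + 1.4s + 8.1K_p = 0 gives ζ = 1.4/(2√(8.1K_p)).
Setting ζ = 0.341: √(8.1K_p) = 1.4/(2·0.341) = 2.053, so K_p = 4.215/8.1 = 0.52.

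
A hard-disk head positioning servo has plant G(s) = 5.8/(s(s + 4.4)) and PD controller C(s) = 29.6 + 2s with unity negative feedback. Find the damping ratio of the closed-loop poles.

ζ = 0.611

Forward path: (29.6 + 2s)·5.8/(s(s+4.4)). The closed-loop characteristic equation is s² + (4.4 + 5.8·2)s + 5.8·29.6 = 0.
That is s² + 16s + 171.7 = 0, so ω_n = 13.1 rad/s and ζ = 16/(2·13.1) = 0.6106.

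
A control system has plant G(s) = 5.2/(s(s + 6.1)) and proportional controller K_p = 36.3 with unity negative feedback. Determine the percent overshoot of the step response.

48.9%

Closed-loop characteristic equation: s² + 6.1s + 188.8 = 0, so ω_n = 13.74 rad/s and ζ = 6.1/(2·13.74) = 0.222.
%OS = 100·exp(−πζ/√(1−ζ²)) = 100·exp(−π·0.222/√0.9507) = 48.9%.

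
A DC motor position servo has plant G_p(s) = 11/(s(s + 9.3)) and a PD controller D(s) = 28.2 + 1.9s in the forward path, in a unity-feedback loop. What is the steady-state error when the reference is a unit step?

The open loop D(s)G_p(s) has a pole at the origin (type 1), so the static position error constant is infinite and e_ss = 1/(1+∞) = 0.

0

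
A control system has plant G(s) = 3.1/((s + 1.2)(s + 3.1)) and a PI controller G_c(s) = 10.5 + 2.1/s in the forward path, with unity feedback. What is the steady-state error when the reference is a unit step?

0

The open loop G_c(s)G(s) has a pole at the origin (type 1), so the static position error constant is infinite and e_ss = 1/(1+∞) = 0.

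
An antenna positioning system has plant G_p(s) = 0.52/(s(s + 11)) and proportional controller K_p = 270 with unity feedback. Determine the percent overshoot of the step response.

19.3%

The closed-loop denominator s² + 11s + 140.4 gives ω_n = √140.4 = 11.85 and ζ = 11/(2ω_n) = 0.4642.
%OS = 100·exp(−πζ/√(1−ζ²)) = 100·exp(−π·0.4642/√0.7845) = 19.3%.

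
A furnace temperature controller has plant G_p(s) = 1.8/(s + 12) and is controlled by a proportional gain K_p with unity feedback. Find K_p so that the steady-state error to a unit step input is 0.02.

For a type-0 loop with proportional control, e_ss = 1/(1 + K_p·G_p(0)).
G_p(0) = 0.15. Require 1/(1 + K_p·0.15) = 0.02, so 1 + 0.15·K_p = 50.
K_p = (50 − 1)/0.15 = 327.

K_p = 327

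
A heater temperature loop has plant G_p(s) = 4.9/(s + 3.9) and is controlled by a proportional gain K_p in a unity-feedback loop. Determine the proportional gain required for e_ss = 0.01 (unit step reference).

Steady-state error for a unit step on this type-0 loop is 1/(1 + K_p·G_p(0)).
G_p(0) = 1.256. Require 1/(1 + K_p·1.256) = 0.01, so 1 + 1.256·K_p = 100.
K_p = (100 − 1)/1.256 = 78.8.

K_p = 78.8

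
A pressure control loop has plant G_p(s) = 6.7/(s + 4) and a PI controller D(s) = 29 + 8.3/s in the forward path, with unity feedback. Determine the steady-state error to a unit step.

0

The open loop D(s)G_p(s) has a pole at the origin (type 1), so the static position error constant is infinite and e_ss = 1/(1+∞) = 0.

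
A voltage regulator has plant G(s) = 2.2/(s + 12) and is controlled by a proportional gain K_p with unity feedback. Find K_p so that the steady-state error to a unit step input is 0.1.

K_p = 49.1

The loop is type 0, so e_ss(step) = 1/(1 + K_pos) with K_pos = K_p·G(0).
G(0) = 0.1833. Require 1/(1 + K_p·0.1833) = 0.1, so 1 + 0.1833·K_p = 10.
K_p = (10 − 1)/0.1833 = 49.1.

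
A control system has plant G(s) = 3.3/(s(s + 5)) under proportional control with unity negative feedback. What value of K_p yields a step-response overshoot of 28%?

K_p = 13.4

From %OS = 100·exp(−πζ/√(1−ζ²)) = 28%, ζ = −ln(0.28)/√(π²+ln²(0.28)) = 0.3755.
Characteristic equation s² + 5s + 3.3K_p = 0 gives ζ = 5/(2√(3.3K_p)).
Setting ζ = 0.3755: √(3.3K_p) = 5/(2·0.3755) = 6.657, so K_p = 44.32/3.3 = 13.4.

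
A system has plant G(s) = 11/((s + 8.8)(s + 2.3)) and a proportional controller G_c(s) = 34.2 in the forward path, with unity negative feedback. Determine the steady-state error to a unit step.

The loop is type 0. Static position error constant K_pos = G_c(0)·G(0) = 34.2·0.5435 = 18.59.
Steady-state error to a unit step: e_ss = 1/(1+K_pos) = 1/19.59 = 0.0511.

0.0511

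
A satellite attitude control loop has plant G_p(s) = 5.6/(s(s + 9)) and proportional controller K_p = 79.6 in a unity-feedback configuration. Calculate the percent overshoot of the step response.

Closed-loop characteristic equation: s² + 9s + 445.8 = 0, so ω_n = 21.11 rad/s and ζ = 9/(2·21.11) = 0.2131.
%OS = 100·exp(−πζ/√(1−ζ²)) = 100·exp(−π·0.2131/√0.9546) = 50.4%.

50.4%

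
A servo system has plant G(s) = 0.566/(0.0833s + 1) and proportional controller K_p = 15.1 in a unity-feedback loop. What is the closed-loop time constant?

τ = 0.00873 s

Closed loop: T(s) = K_p·G/(1+K_p·G) = 8.547/(0.0833s + 1 + 8.547), with pole at s = −(1 + 8.547)/0.0833 = −114.6.
Closed-loop time constant τ = 1/114.6 = 0.00873 s.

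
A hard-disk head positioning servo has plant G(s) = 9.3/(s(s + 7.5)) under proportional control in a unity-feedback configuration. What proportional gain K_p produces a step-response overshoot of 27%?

From %OS = 100·exp(−πζ/√(1−ζ²)) = 27%, ζ = −ln(0.27)/√(π²+ln²(0.27)) = 0.3847.
Characteristic equation s² + 7.5s + 9.3K_p = 0 gives ζ = 7.5/(2√(9.3K_p)).
Setting ζ = 0.3847: √(9.3K_p) = 7.5/(2·0.3847) = 9.748, so K_p = 95.02/9.3 = 10.2.

K_p = 10.2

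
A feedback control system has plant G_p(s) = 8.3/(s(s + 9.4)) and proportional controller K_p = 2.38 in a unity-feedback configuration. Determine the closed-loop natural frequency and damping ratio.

The closed-loop denominator is s(s+9.4) + 2.38·8.3 = s² + 9.4s + 19.75.
So ω_n² = 19.75 ⇒ ω_n = 4.445 rad/s, and ζ = 9.4/(2ω_n) = 1.06.

ω_n = 4.44 rad/s, ζ = 1.06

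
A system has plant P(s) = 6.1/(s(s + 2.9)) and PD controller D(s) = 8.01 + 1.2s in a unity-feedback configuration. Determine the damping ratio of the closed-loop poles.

ζ = 0.731

Forward path: (8.01 + 1.2s)·6.1/(s(s+2.9)). The closed-loop characteristic equation is s² + (2.9 + 6.1·1.2)s + 6.1·8.01 = 0.
That is s² + 10.22s + 48.86 = 0, so ω_n = 6.99 rad/s and ζ = 10.22/(2·6.99) = 0.731.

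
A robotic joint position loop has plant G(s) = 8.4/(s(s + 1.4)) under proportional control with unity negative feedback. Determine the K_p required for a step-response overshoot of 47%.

From %OS = 100·exp(−πζ/√(1−ζ²)) = 47%, ζ = −ln(0.47)/√(π²+ln²(0.47)) = 0.2337.
Characteristic equation s² + 1.4s + 8.4K_p = 0 gives ζ = 1.4/(2√(8.4K_p)).
Setting ζ = 0.2337: √(8.4K_p) = 1.4/(2·0.2337) = 2.996, so K_p = 8.974/8.4 = 1.07.

K_p = 1.07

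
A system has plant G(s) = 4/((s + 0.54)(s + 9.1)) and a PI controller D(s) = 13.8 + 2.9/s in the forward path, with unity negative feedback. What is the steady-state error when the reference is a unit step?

The open loop D(s)G(s) has a pole at the origin (type 1), so the static position error constant is infinite and e_ss = 1/(1+∞) = 0.

0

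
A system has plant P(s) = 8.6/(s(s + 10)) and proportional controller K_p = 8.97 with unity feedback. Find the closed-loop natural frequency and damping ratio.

ω_n = 8.78 rad/s, ζ = 0.569

1 + K_p·P(s) = 0 gives s² + 10s + 77.14 = 0.
So ω_n² = 77.14 ⇒ ω_n = 8.783 rad/s, and ζ = 10/(2ω_n) = 0.569.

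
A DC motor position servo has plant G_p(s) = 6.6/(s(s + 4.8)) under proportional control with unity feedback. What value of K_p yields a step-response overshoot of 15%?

K_p = 3.27

From %OS = 100·exp(−πζ/√(1−ζ²)) = 15%, ζ = −ln(0.15)/√(π²+ln²(0.15)) = 0.5169.
Characteristic equation s² + 4.8s + 6.6K_p = 0 gives ζ = 4.8/(2√(6.6K_p)).
Setting ζ = 0.5169: √(6.6K_p) = 4.8/(2·0.5169) = 4.643, so K_p = 21.56/6.6 = 3.27.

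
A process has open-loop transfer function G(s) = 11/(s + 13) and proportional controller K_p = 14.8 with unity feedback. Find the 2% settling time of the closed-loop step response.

T_s ≈ 0.0228 s

Closed-loop transfer function: T(s) = K_p·G(s)/(1 + K_p·G(s)) = 162.8/(s + 13 + 162.8) = 162.8/(s + 175.8).
Time constant τ = 1/175.8 = 0.005688 s, so the 2% settling time is about 4τ = 0.0228 s.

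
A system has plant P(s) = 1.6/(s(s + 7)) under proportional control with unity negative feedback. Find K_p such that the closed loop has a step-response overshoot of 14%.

K_p = 27.2

From %OS = 100·exp(−πζ/√(1−ζ²)) = 14%, ζ = −ln(0.14)/√(π²+ln²(0.14)) = 0.5305.
Characteristic equation s² + 7s + 1.6K_p = 0 gives ζ = 7/(2√(1.6K_p)).
Setting ζ = 0.5305: √(1.6K_p) = 7/(2·0.5305) = 6.597, so K_p = 43.53/1.6 = 27.2.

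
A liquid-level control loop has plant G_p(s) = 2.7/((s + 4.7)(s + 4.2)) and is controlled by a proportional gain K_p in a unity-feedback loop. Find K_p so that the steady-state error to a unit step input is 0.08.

Steady-state error for a unit step on this type-0 loop is 1/(1 + K_p·G_p(0)).
G_p(0) = 0.1368. Require 1/(1 + K_p·0.1368) = 0.08, so 1 + 0.1368·K_p = 12.5.
K_p = (12.5 − 1)/0.1368 = 84.1.

K_p = 84.1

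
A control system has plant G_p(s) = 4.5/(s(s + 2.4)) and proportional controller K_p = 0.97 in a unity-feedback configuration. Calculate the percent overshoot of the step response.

11%

From 1 + K_pG_p(s) = 0: s² + 2.4s + 4.365 = 0 ⇒ ω_n = 2.089, ζ = 0.5744.
%OS = 100·exp(−πζ/√(1−ζ²)) = 100·exp(−π·0.5744/√0.6701) = 11%.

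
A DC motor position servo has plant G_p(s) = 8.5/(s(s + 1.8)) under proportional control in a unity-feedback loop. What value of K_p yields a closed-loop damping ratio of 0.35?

Closed-loop characteristic equation: s² + 1.8s + K_p·8.5 = 0.
So ω_n = √(8.5K_p) and 2ζω_n = 1.8, giving ζ = 1.8/(2√(8.5K_p)).
Setting ζ = 0.35: √(8.5K_p) = 1.8/(2·0.35) = 2.571, so K_p = 6.612/8.5 = 0.778.

K_p = 0.778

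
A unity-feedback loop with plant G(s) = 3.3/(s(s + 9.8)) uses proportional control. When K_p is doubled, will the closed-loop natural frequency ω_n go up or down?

ω_n = √(3.3·K_p), which grows with K_p.

increase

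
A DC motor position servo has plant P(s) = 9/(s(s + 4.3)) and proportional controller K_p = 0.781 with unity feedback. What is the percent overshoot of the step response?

The closed-loop denominator s² + 4.3s + 7.029 gives ω_n = √7.029 = 2.651 and ζ = 4.3/(2ω_n) = 0.8109.
%OS = 100·exp(−πζ/√(1−ζ²)) = 100·exp(−π·0.8109/√0.3424) = 1.29%.

1.29%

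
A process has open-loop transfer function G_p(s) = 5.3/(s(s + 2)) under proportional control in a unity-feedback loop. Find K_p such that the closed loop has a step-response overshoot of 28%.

K_p = 1.34

From %OS = 100·exp(−πζ/√(1−ζ²)) = 28%, ζ = −ln(0.28)/√(π²+ln²(0.28)) = 0.3755.
Characteristic equation s² + 2s + 5.3K_p = 0 gives ζ = 2/(2√(5.3K_p)).
Setting ζ = 0.3755: √(5.3K_p) = 2/(2·0.3755) = 2.663, so K_p = 7.091/5.3 = 1.34.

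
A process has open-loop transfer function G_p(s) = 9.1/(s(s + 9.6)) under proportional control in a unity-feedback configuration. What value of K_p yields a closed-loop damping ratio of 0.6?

Closed-loop characteristic equation: s² + 9.6s + K_p·9.1 = 0.
So ω_n = √(9.1K_p) and 2ζω_n = 9.6, giving ζ = 9.6/(2√(9.1K_p)).
Setting ζ = 0.6: √(9.1K_p) = 9.6/(2·0.6) = 8, so K_p = 64/9.1 = 7.03.

K_p = 7.03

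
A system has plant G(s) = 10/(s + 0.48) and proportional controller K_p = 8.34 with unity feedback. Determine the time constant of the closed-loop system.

Closed-loop transfer function: T(s) = K_p·G(s)/(1 + K_p·G(s)) = 83.4/(s + 0.48 + 83.4) = 83.4/(s + 83.88).
Time constant τ = 1/83.88 = 0.0119 s.

τ = 0.0119 s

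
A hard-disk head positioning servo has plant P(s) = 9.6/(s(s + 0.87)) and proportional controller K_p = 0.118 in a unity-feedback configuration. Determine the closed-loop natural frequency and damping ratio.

ω_n = 1.06 rad/s, ζ = 0.409

1 + K_p·P(s) = 0 gives s² + 0.87s + 1.133 = 0.
So ω_n² = 1.133 ⇒ ω_n = 1.064 rad/s, and ζ = 0.87/(2ω_n) = 0.409.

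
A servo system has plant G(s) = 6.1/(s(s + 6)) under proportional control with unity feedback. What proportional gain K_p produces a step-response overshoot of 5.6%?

K_p = 3.23

From %OS = 100·exp(−πζ/√(1−ζ²)) = 5.6%, ζ = −ln(0.056)/√(π²+ln²(0.056)) = 0.6761.
Characteristic equation s² + 6s + 6.1K_p = 0 gives ζ = 6/(2√(6.1K_p)).
Setting ζ = 0.6761: √(6.1K_p) = 6/(2·0.6761) = 4.437, so K_p = 19.69/6.1 = 3.23.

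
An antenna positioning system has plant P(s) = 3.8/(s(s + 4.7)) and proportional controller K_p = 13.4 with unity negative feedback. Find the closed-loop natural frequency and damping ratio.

ω_n = 7.14 rad/s, ζ = 0.329

With unity feedback the closed-loop characteristic equation is s² + 4.7s + 13.4·3.8 = s² + 4.7s + 50.92 = 0.
So ω_n² = 50.92 ⇒ ω_n = 7.136 rad/s, and ζ = 4.7/(2ω_n) = 0.329.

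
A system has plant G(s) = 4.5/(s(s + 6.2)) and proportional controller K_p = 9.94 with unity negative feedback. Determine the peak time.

T_p = 0.53 s

The closed-loop denominator s² + 6.2s + 44.73 gives ω_n = √44.73 = 6.688 and ζ = 6.2/(2ω_n) = 0.4635.
Damped frequency ω_d = ω_n√(1−ζ²) = 5.926 rad/s, so peak time T_p = π/ω_d = 0.53 s.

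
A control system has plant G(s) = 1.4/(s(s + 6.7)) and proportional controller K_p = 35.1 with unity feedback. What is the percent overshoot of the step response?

18.1%

From 1 + K_pG(s) = 0: s² + 6.7s + 49.14 = 0 ⇒ ω_n = 7.01, ζ = 0.4779.
%OS = 100·exp(−πζ/√(1−ζ²)) = 100·exp(−π·0.4779/√0.7716) = 18.1%.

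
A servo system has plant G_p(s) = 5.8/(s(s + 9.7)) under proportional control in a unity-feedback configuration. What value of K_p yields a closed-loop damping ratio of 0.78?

K_p = 6.67

Closed-loop characteristic equation: s² + 9.7s + K_p·5.8 = 0.
So ω_n = √(5.8K_p) and 2ζω_n = 9.7, giving ζ = 9.7/(2√(5.8K_p)).
Setting ζ = 0.78: √(5.8K_p) = 9.7/(2·0.78) = 6.218, so K_p = 38.66/5.8 = 6.67.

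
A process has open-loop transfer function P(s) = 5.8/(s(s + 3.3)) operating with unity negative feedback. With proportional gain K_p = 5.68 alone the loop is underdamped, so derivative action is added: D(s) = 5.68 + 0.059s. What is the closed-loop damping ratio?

ζ = 0.317

Forward path: (5.68 + 0.059s)·5.8/(s(s+3.3)). The closed-loop characteristic equation is s² + (3.3 + 5.8·0.059)s + 5.8·5.68 = 0.
That is s² + 3.642s + 32.94 = 0, so ω_n = 5.74 rad/s and ζ = 3.642/(2·5.74) = 0.3173.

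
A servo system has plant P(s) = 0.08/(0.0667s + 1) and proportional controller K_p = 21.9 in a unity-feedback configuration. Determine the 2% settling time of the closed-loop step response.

Closed loop: T(s) = K_p·P/(1+K_p·P) = 1.752/(0.0667s + 1 + 1.752), with pole at s = −(1 + 1.752)/0.0667 = −41.26.
τ = 1/41.26 = 0.02424 s, so 2% settling time ≈ 4τ = 0.0969 s.

T_s ≈ 0.0969 s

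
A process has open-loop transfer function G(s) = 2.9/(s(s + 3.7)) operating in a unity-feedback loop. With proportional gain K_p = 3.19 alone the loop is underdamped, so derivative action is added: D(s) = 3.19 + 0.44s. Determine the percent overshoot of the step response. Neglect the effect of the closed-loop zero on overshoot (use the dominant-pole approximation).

1.15%

Forward path: (3.19 + 0.44s)·2.9/(s(s+3.7)). The closed-loop characteristic equation is s² + (3.7 + 2.9·0.44)s + 2.9·3.19 = 0.
That is s² + 4.976s + 9.251 = 0, so ω_n = 3.042 rad/s and ζ = 4.976/(2·3.042) = 0.818.
%OS = 100·exp(−πζ/√(1−ζ²)) = 1.15%.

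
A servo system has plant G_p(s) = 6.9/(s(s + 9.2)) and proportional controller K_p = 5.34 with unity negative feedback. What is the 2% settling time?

The closed-loop denominator s² + 9.2s + 36.85 gives ω_n = √36.85 = 6.07 and ζ = 9.2/(2ω_n) = 0.7578.
2% settling time T_s ≈ 4/(ζω_n) = 4/4.6 = 0.87 s.

T_s ≈ 0.87 s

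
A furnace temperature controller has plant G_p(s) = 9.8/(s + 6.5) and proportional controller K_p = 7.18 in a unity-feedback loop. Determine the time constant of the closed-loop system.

Closed-loop transfer function: T(s) = K_p·G_p(s)/(1 + K_p·G_p(s)) = 70.36/(s + 6.5 + 70.36) = 70.36/(s + 76.86).
Time constant τ = 1/76.86 = 0.013 s.

τ = 0.013 s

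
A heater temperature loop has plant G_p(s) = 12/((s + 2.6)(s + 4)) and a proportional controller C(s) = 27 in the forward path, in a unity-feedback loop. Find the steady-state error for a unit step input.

The loop is type 0. Static position error constant K_pos = C(0)·G_p(0) = 27·1.154 = 31.15.
Steady-state error to a unit step: e_ss = 1/(1+K_pos) = 1/32.15 = 0.0311.

0.0311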